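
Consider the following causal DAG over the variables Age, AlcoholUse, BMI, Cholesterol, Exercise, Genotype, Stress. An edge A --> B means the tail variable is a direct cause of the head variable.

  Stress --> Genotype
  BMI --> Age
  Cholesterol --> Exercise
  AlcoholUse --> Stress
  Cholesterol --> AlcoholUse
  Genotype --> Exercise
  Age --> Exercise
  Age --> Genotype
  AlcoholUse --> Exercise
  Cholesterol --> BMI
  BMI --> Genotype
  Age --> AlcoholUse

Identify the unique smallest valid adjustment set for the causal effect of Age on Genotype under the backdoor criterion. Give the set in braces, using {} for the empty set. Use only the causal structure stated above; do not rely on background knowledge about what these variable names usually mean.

{BMI}

Variables eligible for adjustment (non-descendants of Age, excluding Age and Genotype): {BMI, Cholesterol}.
Backdoor paths from Age to Genotype:
  P1: Age <- BMI <- Cholesterol -> AlcoholUse -> Stress -> Genotype
  P2: Age <- BMI <- Cholesterol -> AlcoholUse -> Exercise <- Genotype
  P3: Age <- BMI <- Cholesterol -> Exercise <- AlcoholUse -> Stress -> Genotype
  P4: Age <- BMI <- Cholesterol -> Exercise <- Genotype
  P5: Age <- BMI -> Genotype
The empty set is not sufficient: P1 (Age <- BMI <- Cholesterol -> AlcoholUse -> Stress -> Genotype) has no collider blocking it and no conditioned non-collider, so it is open.
Try {BMI}:
  P1: blocked at chain node BMI ∈ conditioning set.
  P2: blocked at chain node BMI ∈ conditioning set.
  P3: blocked at chain node BMI ∈ conditioning set.
  P4: blocked at chain node BMI ∈ conditioning set.
  P5: blocked at fork node BMI ∈ conditioning set.
{BMI} contains no descendant of Age and blocks every backdoor path.
No other singleton works — e.g. {Cholesterol} leaves P5 open — so {BMI} is the unique smallest valid adjustment set.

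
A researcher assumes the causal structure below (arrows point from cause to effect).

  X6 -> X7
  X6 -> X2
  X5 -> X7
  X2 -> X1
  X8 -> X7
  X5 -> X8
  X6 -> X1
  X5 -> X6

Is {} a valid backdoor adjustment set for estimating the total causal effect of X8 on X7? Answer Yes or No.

Backdoor paths from X8 to X7 (paths whose first edge points into X8):
  P1: X8 <- X5 -> X6 -> X7
  P2: X8 <- X5 -> X7
Condition 1 (no descendant of X8 in the set): holds — descendants of X8 are {X7}; none are in {}.
Condition 2 (every backdoor path blocked by {}):
  P1: open — no interior node is in the conditioning set.
  P2: open — no interior node is in the conditioning set.
{} does not satisfy the backdoor criterion.

No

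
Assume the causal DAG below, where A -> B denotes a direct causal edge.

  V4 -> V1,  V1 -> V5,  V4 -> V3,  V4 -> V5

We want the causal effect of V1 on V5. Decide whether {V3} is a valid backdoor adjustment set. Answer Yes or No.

No

Backdoor paths from V1 to V5 (paths whose first edge points into V1):
  P1: V1 <- V4 -> V5
Condition 1 (no descendant of V1 in the set): holds — descendants of V1 are {V5}; none are in {V3}.
Condition 2 (every backdoor path blocked by {V3}):
  P1: open — no interior node is in the conditioning set.
{V3} does not satisfy the backdoor criterion.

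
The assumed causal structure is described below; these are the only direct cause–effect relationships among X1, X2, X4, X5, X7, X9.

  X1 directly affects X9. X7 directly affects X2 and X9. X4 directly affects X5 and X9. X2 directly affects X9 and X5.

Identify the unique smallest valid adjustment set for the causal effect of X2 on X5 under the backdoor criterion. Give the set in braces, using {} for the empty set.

{}

Variables eligible for adjustment (non-descendants of X2, excluding X2 and X5): {X1, X4, X7}.
Backdoor paths from X2 to X5:
  P1: X2 <- X7 -> X9 <- X4 -> X5
Each backdoor path contains an unconditioned collider, so every path is already blocked with the empty conditioning set:
  P1: blocked at collider X9 (neither it nor any descendant is in the conditioning set).
The empty set is therefore the unique smallest valid set.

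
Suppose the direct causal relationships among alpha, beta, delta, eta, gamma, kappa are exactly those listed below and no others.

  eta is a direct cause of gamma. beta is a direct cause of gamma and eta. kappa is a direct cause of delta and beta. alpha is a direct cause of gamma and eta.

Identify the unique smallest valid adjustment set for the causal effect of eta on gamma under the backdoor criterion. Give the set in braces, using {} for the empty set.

{alpha, beta}

Variables eligible for adjustment (non-descendants of eta, excluding eta and gamma): {alpha, beta, delta, kappa}.
Backdoor paths from eta to gamma:
  P1: eta <- beta -> gamma
  P2: eta <- alpha -> gamma
The empty set is not sufficient: P1 (eta <- beta -> gamma) has no collider blocking it and no conditioned non-collider, so it is open.
Try {alpha, beta}:
  P1: blocked at fork node beta ∈ conditioning set.
  P2: blocked at fork node alpha ∈ conditioning set.
{alpha, beta} contains no descendant of eta and blocks every backdoor path.
Every element of {alpha, beta} is needed (dropping alpha leaves P2 open; dropping beta leaves P1 open), so no proper subset is valid.
Among all size-2 subsets of the eligible variables, only {alpha, beta} blocks every backdoor path, so it is the unique smallest valid adjustment set.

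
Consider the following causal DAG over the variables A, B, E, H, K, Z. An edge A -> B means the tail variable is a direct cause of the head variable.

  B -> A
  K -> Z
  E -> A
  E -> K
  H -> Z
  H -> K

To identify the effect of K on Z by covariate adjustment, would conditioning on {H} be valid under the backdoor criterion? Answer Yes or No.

Backdoor paths from K to Z (paths whose first edge points into K):
  P1: K <- H -> Z
Condition 1 (no descendant of K in the set): holds — descendants of K are {Z}; none are in {H}.
Condition 2 (every backdoor path blocked by {H}):
  P1: blocked at fork node H ∈ conditioning set.
{H} satisfies the backdoor criterion.

Yes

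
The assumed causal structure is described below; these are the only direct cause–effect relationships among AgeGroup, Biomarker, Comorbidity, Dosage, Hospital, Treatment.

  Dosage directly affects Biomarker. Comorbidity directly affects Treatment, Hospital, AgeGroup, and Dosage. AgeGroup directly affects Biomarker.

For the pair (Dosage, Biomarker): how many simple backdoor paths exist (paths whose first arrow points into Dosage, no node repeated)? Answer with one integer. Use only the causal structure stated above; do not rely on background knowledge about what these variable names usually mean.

A backdoor path from Dosage to Biomarker is any simple undirected path whose first edge points into Dosage (i.e. leaves Dosage via a parent).
Parents of Dosage: {Comorbidity}.
Enumerating:
  P1: Dosage <- Comorbidity -> AgeGroup -> Biomarker
That exhausts the simple backdoor paths. Count: 1.

1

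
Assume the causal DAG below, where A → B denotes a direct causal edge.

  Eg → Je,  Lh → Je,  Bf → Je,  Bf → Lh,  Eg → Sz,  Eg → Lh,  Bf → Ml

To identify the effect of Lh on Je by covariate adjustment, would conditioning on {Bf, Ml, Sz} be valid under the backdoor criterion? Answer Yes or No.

Backdoor paths from Lh to Je (paths whose first edge points into Lh):
  P1: Lh <- Bf -> Je
  P2: Lh <- Eg -> Je
Condition 1 (no descendant of Lh in the set): holds — descendants of Lh are {Je}; none are in {Bf, Ml, Sz}.
Condition 2 (every backdoor path blocked by {Bf, Ml, Sz}):
  P1: blocked at fork node Bf ∈ conditioning set.
  P2: open — no interior node is in the conditioning set.
{Bf, Ml, Sz} does not satisfy the backdoor criterion.

No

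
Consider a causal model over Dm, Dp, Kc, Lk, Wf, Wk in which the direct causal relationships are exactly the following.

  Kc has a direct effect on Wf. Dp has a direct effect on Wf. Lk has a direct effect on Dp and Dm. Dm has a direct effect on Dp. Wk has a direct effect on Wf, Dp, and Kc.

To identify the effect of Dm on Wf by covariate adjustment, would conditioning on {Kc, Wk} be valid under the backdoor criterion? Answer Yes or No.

Backdoor paths from Dm to Wf (paths whose first edge points into Dm):
  P1: Dm <- Lk -> Dp <- Wk -> Kc -> Wf
  P2: Dm <- Lk -> Dp <- Wk -> Wf
  P3: Dm <- Lk -> Dp -> Wf
Condition 1 (no descendant of Dm in the set): holds — descendants of Dm are {Dp, Wf}; none are in {Kc, Wk}.
Condition 2 (every backdoor path blocked by {Kc, Wk}):
  P1: blocked at collider Dp (neither it nor any descendant is in the conditioning set).
  P2: blocked at collider Dp (neither it nor any descendant is in the conditioning set).
  P3: open — no interior node is in the conditioning set.
{Kc, Wk} does not satisfy the backdoor criterion.

No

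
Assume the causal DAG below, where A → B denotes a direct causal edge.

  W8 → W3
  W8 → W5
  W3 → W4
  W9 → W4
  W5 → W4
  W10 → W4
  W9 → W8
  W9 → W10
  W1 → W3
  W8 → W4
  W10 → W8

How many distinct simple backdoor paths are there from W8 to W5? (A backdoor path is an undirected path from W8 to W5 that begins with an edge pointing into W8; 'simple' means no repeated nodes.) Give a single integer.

4

A backdoor path from W8 to W5 is any simple undirected path whose first edge points into W8 (i.e. leaves W8 via a parent).
Parents of W8: {W10, W9}.
Enumerating:
  P1: W8 <- W9 -> W10 -> W4 <- W5
  P2: W8 <- W9 -> W4 <- W5
  P3: W8 <- W10 <- W9 -> W4 <- W5
  P4: W8 <- W10 -> W4 <- W5
That exhausts the simple backdoor paths. Count: 4.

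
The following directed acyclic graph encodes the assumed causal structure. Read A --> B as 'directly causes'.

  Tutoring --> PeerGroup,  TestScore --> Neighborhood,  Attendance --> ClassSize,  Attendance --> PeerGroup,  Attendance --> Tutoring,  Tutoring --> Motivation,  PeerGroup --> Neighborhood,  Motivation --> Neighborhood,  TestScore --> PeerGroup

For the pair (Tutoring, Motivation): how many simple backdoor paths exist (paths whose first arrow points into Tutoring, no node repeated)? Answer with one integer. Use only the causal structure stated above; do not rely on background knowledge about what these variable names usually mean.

2

A backdoor path from Tutoring to Motivation is any simple undirected path whose first edge points into Tutoring (i.e. leaves Tutoring via a parent).
Parents of Tutoring: {Attendance}.
Enumerating:
  P1: Tutoring <- Attendance -> PeerGroup <- TestScore -> Neighborhood <- Motivation
  P2: Tutoring <- Attendance -> PeerGroup -> Neighborhood <- Motivation
That exhausts the simple backdoor paths. Count: 2.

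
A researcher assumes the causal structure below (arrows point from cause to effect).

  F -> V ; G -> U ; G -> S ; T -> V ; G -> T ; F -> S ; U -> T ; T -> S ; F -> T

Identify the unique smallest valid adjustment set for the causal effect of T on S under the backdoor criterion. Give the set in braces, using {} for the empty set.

{F, G}

Variables eligible for adjustment (non-descendants of T, excluding T and S): {F, G, U}.
Backdoor paths from T to S:
  P1: T <- G -> S
  P2: T <- F -> S
  P3: T <- U <- G -> S
The empty set is not sufficient: P1 (T <- G -> S) has no collider blocking it and no conditioned non-collider, so it is open.
Try {F, G}:
  P1: blocked at fork node G ∈ conditioning set.
  P2: blocked at fork node F ∈ conditioning set.
  P3: blocked at fork node G ∈ conditioning set.
{F, G} contains no descendant of T and blocks every backdoor path.
Every element of {F, G} is needed (dropping F leaves P2 open; dropping G leaves P1 open), so no proper subset is valid.
Among all size-2 subsets of the eligible variables, only {F, G} blocks every backdoor path, so it is the unique smallest valid adjustment set.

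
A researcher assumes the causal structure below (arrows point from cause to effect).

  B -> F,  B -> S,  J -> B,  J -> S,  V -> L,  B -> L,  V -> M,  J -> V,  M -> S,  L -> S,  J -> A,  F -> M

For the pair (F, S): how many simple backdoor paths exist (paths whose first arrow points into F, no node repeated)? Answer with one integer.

A backdoor path from F to S is any simple undirected path whose first edge points into F (i.e. leaves F via a parent).
Parents of F: {B}.
Enumerating:
  P1: F <- B <- J -> V -> L -> S
  P2: F <- B <- J -> V -> M -> S
  P3: F <- B <- J -> S
  P4: F <- B -> L <- V <- J -> S
  P5: F <- B -> L <- V -> M -> S
  P6: F <- B -> L -> S
  P7: F <- B -> S
That exhausts the simple backdoor paths. Count: 7.

7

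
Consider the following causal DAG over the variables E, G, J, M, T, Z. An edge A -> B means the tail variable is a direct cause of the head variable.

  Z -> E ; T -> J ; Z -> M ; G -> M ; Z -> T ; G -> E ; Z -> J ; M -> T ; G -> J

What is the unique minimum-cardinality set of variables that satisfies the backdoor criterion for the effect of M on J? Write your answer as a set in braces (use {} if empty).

Variables eligible for adjustment (non-descendants of M, excluding M and J): {E, G, Z}.
Backdoor paths from M to J:
  P1: M <- Z -> E <- G -> J
  P2: M <- Z -> T -> J
  P3: M <- Z -> J
  P4: M <- G -> E <- Z -> T -> J
  P5: M <- G -> E <- Z -> J
  P6: M <- G -> J
The empty set is not sufficient: P2 (M <- Z -> T -> J) has no collider blocking it and no conditioned non-collider, so it is open.
Try {G, Z}:
  P1: blocked at fork node Z ∈ conditioning set.
  P2: blocked at fork node Z ∈ conditioning set.
  P3: blocked at fork node Z ∈ conditioning set.
  P4: blocked at fork node G ∈ conditioning set.
  P5: blocked at fork node G ∈ conditioning set.
  P6: blocked at fork node G ∈ conditioning set.
{G, Z} contains no descendant of M and blocks every backdoor path.
Every element of {G, Z} is needed (dropping G leaves P6 open; dropping Z leaves P2 open), so no proper subset is valid.
Among all size-2 subsets of the eligible variables, only {G, Z} blocks every backdoor path, so it is the unique smallest valid adjustment set.

{G, Z}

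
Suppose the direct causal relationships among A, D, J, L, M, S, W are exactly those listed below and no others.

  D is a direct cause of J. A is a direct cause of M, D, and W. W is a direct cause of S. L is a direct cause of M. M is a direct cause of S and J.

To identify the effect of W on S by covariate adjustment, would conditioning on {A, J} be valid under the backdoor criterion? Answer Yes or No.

Backdoor paths from W to S (paths whose first edge points into W):
  P1: W <- A -> D -> J <- M -> S
  P2: W <- A -> M -> S
Condition 1 (no descendant of W in the set): holds — descendants of W are {S}; none are in {A, J}.
Condition 2 (every backdoor path blocked by {A, J}):
  P1: blocked at fork node A ∈ conditioning set.
  P2: blocked at fork node A ∈ conditioning set.
{A, J} satisfies the backdoor criterion.

Yes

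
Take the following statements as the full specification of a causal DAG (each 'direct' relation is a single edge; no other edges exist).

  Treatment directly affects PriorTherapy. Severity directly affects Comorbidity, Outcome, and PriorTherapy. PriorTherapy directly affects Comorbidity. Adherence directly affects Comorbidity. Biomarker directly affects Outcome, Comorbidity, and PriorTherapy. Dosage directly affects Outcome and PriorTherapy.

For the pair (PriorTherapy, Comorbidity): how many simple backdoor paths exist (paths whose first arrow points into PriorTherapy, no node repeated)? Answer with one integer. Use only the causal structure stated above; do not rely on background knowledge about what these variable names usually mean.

A backdoor path from PriorTherapy to Comorbidity is any simple undirected path whose first edge points into PriorTherapy (i.e. leaves PriorTherapy via a parent).
Parents of PriorTherapy: {Biomarker, Dosage, Severity, Treatment}.
Enumerating:
  P1: PriorTherapy <- Biomarker -> Comorbidity
  P2: PriorTherapy <- Biomarker -> Outcome <- Severity -> Comorbidity
  P3: PriorTherapy <- Dosage -> Outcome <- Biomarker -> Comorbidity
  P4: PriorTherapy <- Dosage -> Outcome <- Severity -> Comorbidity
  P5: PriorTherapy <- Severity -> Comorbidity
  P6: PriorTherapy <- Severity -> Outcome <- Biomarker -> Comorbidity
That exhausts the simple backdoor paths. Count: 6.

6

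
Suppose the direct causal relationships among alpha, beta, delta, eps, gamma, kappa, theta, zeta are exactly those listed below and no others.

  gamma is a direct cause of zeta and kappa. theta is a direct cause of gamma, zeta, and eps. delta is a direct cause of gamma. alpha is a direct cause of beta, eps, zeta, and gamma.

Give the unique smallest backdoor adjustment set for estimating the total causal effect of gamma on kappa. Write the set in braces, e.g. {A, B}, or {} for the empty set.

{}

Variables eligible for adjustment (non-descendants of gamma, excluding gamma and kappa): {alpha, beta, delta, eps, theta}.
Backdoor paths from gamma to kappa:
  (none)
With no backdoor paths the empty set already satisfies the criterion, and it is trivially minimal.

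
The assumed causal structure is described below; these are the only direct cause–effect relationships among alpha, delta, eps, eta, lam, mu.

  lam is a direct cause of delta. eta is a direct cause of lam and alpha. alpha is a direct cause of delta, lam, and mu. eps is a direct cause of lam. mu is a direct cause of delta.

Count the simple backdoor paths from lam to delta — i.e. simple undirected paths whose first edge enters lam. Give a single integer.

4

A backdoor path from lam to delta is any simple undirected path whose first edge points into lam (i.e. leaves lam via a parent).
Parents of lam: {alpha, eps, eta}.
Enumerating:
  P1: lam <- eta -> alpha -> mu -> delta
  P2: lam <- eta -> alpha -> delta
  P3: lam <- alpha -> mu -> delta
  P4: lam <- alpha -> delta
That exhausts the simple backdoor paths. Count: 4.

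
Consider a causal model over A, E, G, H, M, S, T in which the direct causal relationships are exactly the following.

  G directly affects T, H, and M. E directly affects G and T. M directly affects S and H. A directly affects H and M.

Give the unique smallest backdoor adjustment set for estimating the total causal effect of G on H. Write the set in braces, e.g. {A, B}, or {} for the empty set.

{}

Variables eligible for adjustment (non-descendants of G, excluding G and H): {A, E}.
Backdoor paths from G to H:
  (none)
With no backdoor paths the empty set already satisfies the criterion, and it is trivially minimal.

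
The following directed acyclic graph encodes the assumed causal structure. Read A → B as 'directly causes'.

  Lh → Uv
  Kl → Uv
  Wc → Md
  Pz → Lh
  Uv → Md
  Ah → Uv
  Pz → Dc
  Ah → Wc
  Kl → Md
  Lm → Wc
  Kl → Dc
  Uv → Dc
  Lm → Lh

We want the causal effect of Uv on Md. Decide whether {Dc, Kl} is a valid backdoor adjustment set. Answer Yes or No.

Backdoor paths from Uv to Md (paths whose first edge points into Uv):
  P1: Uv <- Kl -> Dc <- Pz -> Lh <- Lm -> Wc -> Md
  P2: Uv <- Kl -> Md
  P3: Uv <- Lh <- Pz -> Dc <- Kl -> Md
  P4: Uv <- Lh <- Lm -> Wc -> Md
  P5: Uv <- Ah -> Wc <- Lm -> Lh <- Pz -> Dc <- Kl -> Md
  P6: Uv <- Ah -> Wc -> Md
Condition 1 (no descendant of Uv in the set): FAILS — Dc is a descendant of Uv.
Condition 2 (every backdoor path blocked by {Dc, Kl}):
  P1: blocked at fork node Kl ∈ conditioning set.
  P2: blocked at fork node Kl ∈ conditioning set.
  P3: blocked at fork node Kl ∈ conditioning set.
  P4: open — no interior node is in the conditioning set.
  P5: blocked at collider Wc (neither it nor any descendant is in the conditioning set).
  P6: open — no interior node is in the conditioning set.
{Dc, Kl} does not satisfy the backdoor criterion.

No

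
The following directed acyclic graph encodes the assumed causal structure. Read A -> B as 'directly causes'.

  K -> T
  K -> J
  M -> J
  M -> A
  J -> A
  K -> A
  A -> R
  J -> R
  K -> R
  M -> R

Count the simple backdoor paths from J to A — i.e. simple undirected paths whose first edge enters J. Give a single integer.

6

A backdoor path from J to A is any simple undirected path whose first edge points into J (i.e. leaves J via a parent).
Parents of J: {K, M}.
Enumerating:
  P1: J <- K -> A
  P2: J <- K -> R <- M -> A
  P3: J <- K -> R <- A
  P4: J <- M -> A
  P5: J <- M -> R <- K -> A
  P6: J <- M -> R <- A
That exhausts the simple backdoor paths. Count: 6.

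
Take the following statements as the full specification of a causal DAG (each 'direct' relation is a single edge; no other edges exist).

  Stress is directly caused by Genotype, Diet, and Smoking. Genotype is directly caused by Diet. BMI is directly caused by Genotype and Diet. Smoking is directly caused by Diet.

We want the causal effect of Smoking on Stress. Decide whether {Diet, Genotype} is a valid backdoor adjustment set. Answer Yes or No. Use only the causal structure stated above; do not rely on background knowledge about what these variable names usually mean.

Yes

Backdoor paths from Smoking to Stress (paths whose first edge points into Smoking):
  P1: Smoking <- Diet -> Genotype -> Stress
  P2: Smoking <- Diet -> BMI <- Genotype -> Stress
  P3: Smoking <- Diet -> Stress
Condition 1 (no descendant of Smoking in the set): holds — descendants of Smoking are {Stress}; none are in {Diet, Genotype}.
Condition 2 (every backdoor path blocked by {Diet, Genotype}):
  P1: blocked at fork node Diet ∈ conditioning set.
  P2: blocked at fork node Diet ∈ conditioning set.
  P3: blocked at fork node Diet ∈ conditioning set.
{Diet, Genotype} satisfies the backdoor criterion.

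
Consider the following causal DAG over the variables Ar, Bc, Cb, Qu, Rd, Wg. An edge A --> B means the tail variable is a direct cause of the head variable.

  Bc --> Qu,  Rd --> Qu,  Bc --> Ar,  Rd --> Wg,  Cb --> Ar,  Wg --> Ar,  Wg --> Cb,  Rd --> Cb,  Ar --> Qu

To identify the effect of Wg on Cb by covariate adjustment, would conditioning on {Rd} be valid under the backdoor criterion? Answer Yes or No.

Backdoor paths from Wg to Cb (paths whose first edge points into Wg):
  P1: Wg <- Rd -> Cb
  P2: Wg <- Rd -> Qu <- Bc -> Ar <- Cb
  P3: Wg <- Rd -> Qu <- Ar <- Cb
Condition 1 (no descendant of Wg in the set): holds — descendants of Wg are {Ar, Cb, Qu}; none are in {Rd}.
Condition 2 (every backdoor path blocked by {Rd}):
  P1: blocked at fork node Rd ∈ conditioning set.
  P2: blocked at fork node Rd ∈ conditioning set.
  P3: blocked at fork node Rd ∈ conditioning set.
{Rd} satisfies the backdoor criterion.

Yes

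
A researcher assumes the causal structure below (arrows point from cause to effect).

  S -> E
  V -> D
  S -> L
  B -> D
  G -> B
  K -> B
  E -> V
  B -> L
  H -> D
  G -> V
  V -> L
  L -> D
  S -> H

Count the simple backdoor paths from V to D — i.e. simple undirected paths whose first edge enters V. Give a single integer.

6

A backdoor path from V to D is any simple undirected path whose first edge points into V (i.e. leaves V via a parent).
Parents of V: {E, G}.
Enumerating:
  P1: V <- G -> B -> L <- S -> H -> D
  P2: V <- G -> B -> L -> D
  P3: V <- G -> B -> D
  P4: V <- E <- S -> H -> D
  P5: V <- E <- S -> L <- B -> D
  P6: V <- E <- S -> L -> D
That exhausts the simple backdoor paths. Count: 6.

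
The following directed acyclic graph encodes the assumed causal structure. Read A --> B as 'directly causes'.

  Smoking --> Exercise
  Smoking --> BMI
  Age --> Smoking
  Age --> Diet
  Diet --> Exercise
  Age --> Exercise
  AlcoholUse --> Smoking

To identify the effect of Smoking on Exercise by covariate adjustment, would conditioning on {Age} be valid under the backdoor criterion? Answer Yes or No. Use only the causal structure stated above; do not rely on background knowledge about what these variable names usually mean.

Backdoor paths from Smoking to Exercise (paths whose first edge points into Smoking):
  P1: Smoking <- Age -> Diet -> Exercise
  P2: Smoking <- Age -> Exercise
Condition 1 (no descendant of Smoking in the set): holds — descendants of Smoking are {BMI, Exercise}; none are in {Age}.
Condition 2 (every backdoor path blocked by {Age}):
  P1: blocked at fork node Age ∈ conditioning set.
  P2: blocked at fork node Age ∈ conditioning set.
{Age} satisfies the backdoor criterion.

Yes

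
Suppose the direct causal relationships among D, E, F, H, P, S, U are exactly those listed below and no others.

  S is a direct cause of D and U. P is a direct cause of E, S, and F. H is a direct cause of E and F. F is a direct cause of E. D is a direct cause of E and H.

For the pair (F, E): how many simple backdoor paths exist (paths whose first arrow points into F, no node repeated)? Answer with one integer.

A backdoor path from F to E is any simple undirected path whose first edge points into F (i.e. leaves F via a parent).
Parents of F: {H, P}.
Enumerating:
  P1: F <- P -> S -> D -> H -> E
  P2: F <- P -> S -> D -> E
  P3: F <- P -> E
  P4: F <- H <- D <- S <- P -> E
  P5: F <- H <- D -> E
  P6: F <- H -> E
That exhausts the simple backdoor paths. Count: 6.

6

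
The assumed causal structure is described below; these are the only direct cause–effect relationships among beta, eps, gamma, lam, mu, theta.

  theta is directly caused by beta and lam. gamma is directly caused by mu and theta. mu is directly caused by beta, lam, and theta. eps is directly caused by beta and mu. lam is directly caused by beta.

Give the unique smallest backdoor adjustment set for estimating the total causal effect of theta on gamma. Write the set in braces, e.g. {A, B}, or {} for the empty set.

{beta, lam}

Variables eligible for adjustment (non-descendants of theta, excluding theta and gamma): {beta, lam}.
Backdoor paths from theta to gamma:
  P1: theta <- beta -> lam -> mu -> gamma
  P2: theta <- beta -> mu -> gamma
  P3: theta <- beta -> eps <- mu -> gamma
  P4: theta <- lam <- beta -> mu -> gamma
  P5: theta <- lam <- beta -> eps <- mu -> gamma
  P6: theta <- lam -> mu -> gamma
The empty set is not sufficient: P1 (theta <- beta -> lam -> mu -> gamma) has no collider blocking it and no conditioned non-collider, so it is open.
Try {beta, lam}:
  P1: blocked at fork node beta ∈ conditioning set.
  P2: blocked at fork node beta ∈ conditioning set.
  P3: blocked at fork node beta ∈ conditioning set.
  P4: blocked at chain node lam ∈ conditioning set.
  P5: blocked at chain node lam ∈ conditioning set.
  P6: blocked at fork node lam ∈ conditioning set.
{beta, lam} contains no descendant of theta and blocks every backdoor path.
Every element of {beta, lam} is needed (dropping beta leaves P2 open; dropping lam leaves P6 open), so no proper subset is valid.
Among all size-2 subsets of the eligible variables, only {beta, lam} blocks every backdoor path, so it is the unique smallest valid adjustment set.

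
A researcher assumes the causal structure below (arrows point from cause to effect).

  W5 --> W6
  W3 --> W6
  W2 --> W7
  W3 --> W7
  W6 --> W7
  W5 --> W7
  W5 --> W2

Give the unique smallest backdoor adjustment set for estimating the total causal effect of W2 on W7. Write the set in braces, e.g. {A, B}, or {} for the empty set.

Variables eligible for adjustment (non-descendants of W2, excluding W2 and W7): {W3, W5, W6}.
Backdoor paths from W2 to W7:
  P1: W2 <- W5 -> W6 <- W3 -> W7
  P2: W2 <- W5 -> W6 -> W7
  P3: W2 <- W5 -> W7
The empty set is not sufficient: P2 (W2 <- W5 -> W6 -> W7) has no collider blocking it and no conditioned non-collider, so it is open.
Try {W5}:
  P1: blocked at fork node W5 ∈ conditioning set.
  P2: blocked at fork node W5 ∈ conditioning set.
  P3: blocked at fork node W5 ∈ conditioning set.
{W5} contains no descendant of W2 and blocks every backdoor path.
No other singleton works — e.g. {W3} leaves P2 open — so {W5} is the unique smallest valid adjustment set.

{W5}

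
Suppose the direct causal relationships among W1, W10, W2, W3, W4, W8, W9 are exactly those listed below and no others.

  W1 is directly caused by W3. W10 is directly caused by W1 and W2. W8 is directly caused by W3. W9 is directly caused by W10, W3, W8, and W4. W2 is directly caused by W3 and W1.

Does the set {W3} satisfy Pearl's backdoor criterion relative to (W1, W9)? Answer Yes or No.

Backdoor paths from W1 to W9 (paths whose first edge points into W1):
  P1: W1 <- W3 -> W2 -> W10 -> W9
  P2: W1 <- W3 -> W8 -> W9
  P3: W1 <- W3 -> W9
Condition 1 (no descendant of W1 in the set): holds — descendants of W1 are {W10, W2, W9}; none are in {W3}.
Condition 2 (every backdoor path blocked by {W3}):
  P1: blocked at fork node W3 ∈ conditioning set.
  P2: blocked at fork node W3 ∈ conditioning set.
  P3: blocked at fork node W3 ∈ conditioning set.
{W3} satisfies the backdoor criterion.

Yes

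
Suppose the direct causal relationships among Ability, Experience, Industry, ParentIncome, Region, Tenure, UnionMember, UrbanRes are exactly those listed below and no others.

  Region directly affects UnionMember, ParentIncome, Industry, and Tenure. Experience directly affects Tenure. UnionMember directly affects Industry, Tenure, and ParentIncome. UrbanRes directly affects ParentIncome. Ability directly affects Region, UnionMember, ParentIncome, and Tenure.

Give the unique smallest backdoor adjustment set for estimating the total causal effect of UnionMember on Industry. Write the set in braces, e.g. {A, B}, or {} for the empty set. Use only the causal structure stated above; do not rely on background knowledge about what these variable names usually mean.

{Region}

Variables eligible for adjustment (non-descendants of UnionMember, excluding UnionMember and Industry): {Ability, Experience, Region, UrbanRes}.
Backdoor paths from UnionMember to Industry:
  P1: UnionMember <- Ability -> Region -> Industry
  P2: UnionMember <- Ability -> Tenure <- Region -> Industry
  P3: UnionMember <- Ability -> ParentIncome <- Region -> Industry
  P4: UnionMember <- Region -> Industry
The empty set is not sufficient: P1 (UnionMember <- Ability -> Region -> Industry) has no collider blocking it and no conditioned non-collider, so it is open.
Try {Region}:
  P1: blocked at chain node Region ∈ conditioning set.
  P2: blocked at collider Tenure (neither it nor any descendant is in the conditioning set).
  P3: blocked at collider ParentIncome (neither it nor any descendant is in the conditioning set).
  P4: blocked at fork node Region ∈ conditioning set.
{Region} contains no descendant of UnionMember and blocks every backdoor path.
No other singleton works — e.g. {Ability} leaves P4 open — so {Region} is the unique smallest valid adjustment set.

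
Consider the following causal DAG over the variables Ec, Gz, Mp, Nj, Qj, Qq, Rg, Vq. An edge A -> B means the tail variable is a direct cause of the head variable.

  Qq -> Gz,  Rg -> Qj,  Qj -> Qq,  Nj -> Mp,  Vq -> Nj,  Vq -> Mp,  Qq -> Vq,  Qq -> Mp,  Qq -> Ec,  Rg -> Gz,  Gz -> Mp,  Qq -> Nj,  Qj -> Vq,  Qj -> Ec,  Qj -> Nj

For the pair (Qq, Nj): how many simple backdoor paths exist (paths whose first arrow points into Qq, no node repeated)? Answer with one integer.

5

A backdoor path from Qq to Nj is any simple undirected path whose first edge points into Qq (i.e. leaves Qq via a parent).
Parents of Qq: {Qj}.
Enumerating:
  P1: Qq <- Qj <- Rg -> Gz -> Mp <- Vq -> Nj
  P2: Qq <- Qj <- Rg -> Gz -> Mp <- Nj
  P3: Qq <- Qj -> Vq -> Nj
  P4: Qq <- Qj -> Vq -> Mp <- Nj
  P5: Qq <- Qj -> Nj
That exhausts the simple backdoor paths. Count: 5.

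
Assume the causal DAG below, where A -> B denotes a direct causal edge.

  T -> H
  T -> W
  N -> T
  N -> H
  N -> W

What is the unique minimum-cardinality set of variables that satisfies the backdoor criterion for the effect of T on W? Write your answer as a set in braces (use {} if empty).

{N}

Variables eligible for adjustment (non-descendants of T, excluding T and W): {N}.
Backdoor paths from T to W:
  P1: T <- N -> W
The empty set is not sufficient: P1 (T <- N -> W) has no collider blocking it and no conditioned non-collider, so it is open.
Try {N}:
  P1: blocked at fork node N ∈ conditioning set.
{N} contains no descendant of T and blocks every backdoor path.
{N} is the unique smallest valid adjustment set.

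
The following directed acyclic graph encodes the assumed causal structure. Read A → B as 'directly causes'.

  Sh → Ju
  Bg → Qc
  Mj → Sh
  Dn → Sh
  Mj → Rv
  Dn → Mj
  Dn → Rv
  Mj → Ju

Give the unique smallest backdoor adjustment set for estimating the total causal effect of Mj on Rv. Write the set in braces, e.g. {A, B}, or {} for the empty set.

{Dn}

Variables eligible for adjustment (non-descendants of Mj, excluding Mj and Rv): {Bg, Dn, Qc}.
Backdoor paths from Mj to Rv:
  P1: Mj <- Dn -> Rv
The empty set is not sufficient: P1 (Mj <- Dn -> Rv) has no collider blocking it and no conditioned non-collider, so it is open.
Try {Dn}:
  P1: blocked at fork node Dn ∈ conditioning set.
{Dn} contains no descendant of Mj and blocks every backdoor path.
No other singleton works — e.g. {Bg} leaves P1 open — so {Dn} is the unique smallest valid adjustment set.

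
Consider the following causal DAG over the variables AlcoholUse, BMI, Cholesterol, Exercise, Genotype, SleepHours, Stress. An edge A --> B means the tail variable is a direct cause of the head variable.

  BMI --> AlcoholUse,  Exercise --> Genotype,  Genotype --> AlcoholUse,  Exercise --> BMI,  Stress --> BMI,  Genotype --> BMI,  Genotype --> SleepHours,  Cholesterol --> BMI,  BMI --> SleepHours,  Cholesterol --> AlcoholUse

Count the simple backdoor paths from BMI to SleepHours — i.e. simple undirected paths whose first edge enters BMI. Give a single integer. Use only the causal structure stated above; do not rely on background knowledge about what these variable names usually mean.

3

A backdoor path from BMI to SleepHours is any simple undirected path whose first edge points into BMI (i.e. leaves BMI via a parent).
Parents of BMI: {Cholesterol, Exercise, Genotype, Stress}.
Enumerating:
  P1: BMI <- Exercise -> Genotype -> SleepHours
  P2: BMI <- Genotype -> SleepHours
  P3: BMI <- Cholesterol -> AlcoholUse <- Genotype -> SleepHours
That exhausts the simple backdoor paths. Count: 3.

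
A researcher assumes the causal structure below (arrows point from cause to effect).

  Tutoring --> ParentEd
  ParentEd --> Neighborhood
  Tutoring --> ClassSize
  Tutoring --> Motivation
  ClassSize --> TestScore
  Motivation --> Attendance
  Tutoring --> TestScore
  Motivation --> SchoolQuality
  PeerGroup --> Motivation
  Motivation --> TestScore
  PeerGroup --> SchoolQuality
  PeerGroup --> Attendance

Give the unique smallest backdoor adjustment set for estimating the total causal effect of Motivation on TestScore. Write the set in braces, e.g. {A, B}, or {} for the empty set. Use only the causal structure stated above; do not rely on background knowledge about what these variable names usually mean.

{Tutoring}

Variables eligible for adjustment (non-descendants of Motivation, excluding Motivation and TestScore): {ClassSize, Neighborhood, ParentEd, PeerGroup, Tutoring}.
Backdoor paths from Motivation to TestScore:
  P1: Motivation <- Tutoring -> ClassSize -> TestScore
  P2: Motivation <- Tutoring -> TestScore
The empty set is not sufficient: P1 (Motivation <- Tutoring -> ClassSize -> TestScore) has no collider blocking it and no conditioned non-collider, so it is open.
Try {Tutoring}:
  P1: blocked at fork node Tutoring ∈ conditioning set.
  P2: blocked at fork node Tutoring ∈ conditioning set.
{Tutoring} contains no descendant of Motivation and blocks every backdoor path.
No other singleton works — e.g. {PeerGroup} leaves P1 open — so {Tutoring} is the unique smallest valid adjustment set.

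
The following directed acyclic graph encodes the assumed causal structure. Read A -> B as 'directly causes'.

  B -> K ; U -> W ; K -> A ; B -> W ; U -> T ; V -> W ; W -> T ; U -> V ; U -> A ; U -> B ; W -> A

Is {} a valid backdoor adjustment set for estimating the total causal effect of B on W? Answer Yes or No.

No

Backdoor paths from B to W (paths whose first edge points into B):
  P1: B <- U -> V -> W
  P2: B <- U -> W
  P3: B <- U -> T <- W
  P4: B <- U -> A <- W
Condition 1 (no descendant of B in the set): holds — descendants of B are {A, K, T, W}; none are in {}.
Condition 2 (every backdoor path blocked by {}):
  P1: open — no interior node is in the conditioning set.
  P2: open — no interior node is in the conditioning set.
  P3: blocked at collider T (neither it nor any descendant is in the conditioning set).
  P4: blocked at collider A (neither it nor any descendant is in the conditioning set).
{} does not satisfy the backdoor criterion.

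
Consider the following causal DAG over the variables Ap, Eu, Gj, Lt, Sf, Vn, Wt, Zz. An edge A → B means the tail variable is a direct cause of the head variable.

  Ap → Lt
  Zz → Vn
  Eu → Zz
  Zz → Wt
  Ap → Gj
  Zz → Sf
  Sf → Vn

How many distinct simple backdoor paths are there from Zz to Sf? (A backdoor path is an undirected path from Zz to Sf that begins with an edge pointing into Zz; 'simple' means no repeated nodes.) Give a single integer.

A backdoor path from Zz to Sf is any simple undirected path whose first edge points into Zz (i.e. leaves Zz via a parent).
Parents of Zz: {Eu}.
No simple path from any parent of Zz reaches Sf without revisiting Zz, so there are no backdoor paths.

0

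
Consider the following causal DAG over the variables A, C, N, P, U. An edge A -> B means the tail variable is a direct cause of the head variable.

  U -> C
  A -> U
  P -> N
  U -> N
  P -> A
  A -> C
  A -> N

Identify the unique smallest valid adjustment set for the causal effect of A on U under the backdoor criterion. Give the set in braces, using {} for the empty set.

{}

Variables eligible for adjustment (non-descendants of A, excluding A and U): {P}.
Backdoor paths from A to U:
  P1: A <- P -> N <- U
Each backdoor path contains an unconditioned collider, so every path is already blocked with the empty conditioning set:
  P1: blocked at collider N (neither it nor any descendant is in the conditioning set).
The empty set is therefore the unique smallest valid set.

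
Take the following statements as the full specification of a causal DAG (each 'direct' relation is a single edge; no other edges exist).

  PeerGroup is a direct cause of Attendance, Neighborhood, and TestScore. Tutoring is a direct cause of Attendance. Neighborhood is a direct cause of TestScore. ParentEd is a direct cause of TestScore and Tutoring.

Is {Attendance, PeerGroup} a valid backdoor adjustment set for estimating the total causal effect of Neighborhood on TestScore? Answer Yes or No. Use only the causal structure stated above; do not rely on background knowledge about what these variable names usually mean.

Backdoor paths from Neighborhood to TestScore (paths whose first edge points into Neighborhood):
  P1: Neighborhood <- PeerGroup -> TestScore
  P2: Neighborhood <- PeerGroup -> Attendance <- Tutoring <- ParentEd -> TestScore
Condition 1 (no descendant of Neighborhood in the set): holds — descendants of Neighborhood are {TestScore}; none are in {Attendance, PeerGroup}.
Condition 2 (every backdoor path blocked by {Attendance, PeerGroup}):
  P1: blocked at fork node PeerGroup ∈ conditioning set.
  P2: blocked at fork node PeerGroup ∈ conditioning set.
{Attendance, PeerGroup} satisfies the backdoor criterion.

Yes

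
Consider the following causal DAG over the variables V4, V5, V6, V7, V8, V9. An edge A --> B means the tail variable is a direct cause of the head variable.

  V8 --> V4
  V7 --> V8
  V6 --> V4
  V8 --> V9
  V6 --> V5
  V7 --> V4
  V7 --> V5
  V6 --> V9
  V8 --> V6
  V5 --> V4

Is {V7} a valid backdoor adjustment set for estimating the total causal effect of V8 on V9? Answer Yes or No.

Yes

Backdoor paths from V8 to V9 (paths whose first edge points into V8):
  P1: V8 <- V7 -> V5 <- V6 -> V9
  P2: V8 <- V7 -> V5 -> V4 <- V6 -> V9
  P3: V8 <- V7 -> V4 <- V6 -> V9
  P4: V8 <- V7 -> V4 <- V5 <- V6 -> V9
Condition 1 (no descendant of V8 in the set): holds — descendants of V8 are {V4, V5, V6, V9}; none are in {V7}.
Condition 2 (every backdoor path blocked by {V7}):
  P1: blocked at fork node V7 ∈ conditioning set.
  P2: blocked at fork node V7 ∈ conditioning set.
  P3: blocked at fork node V7 ∈ conditioning set.
  P4: blocked at fork node V7 ∈ conditioning set.
{V7} satisfies the backdoor criterion.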